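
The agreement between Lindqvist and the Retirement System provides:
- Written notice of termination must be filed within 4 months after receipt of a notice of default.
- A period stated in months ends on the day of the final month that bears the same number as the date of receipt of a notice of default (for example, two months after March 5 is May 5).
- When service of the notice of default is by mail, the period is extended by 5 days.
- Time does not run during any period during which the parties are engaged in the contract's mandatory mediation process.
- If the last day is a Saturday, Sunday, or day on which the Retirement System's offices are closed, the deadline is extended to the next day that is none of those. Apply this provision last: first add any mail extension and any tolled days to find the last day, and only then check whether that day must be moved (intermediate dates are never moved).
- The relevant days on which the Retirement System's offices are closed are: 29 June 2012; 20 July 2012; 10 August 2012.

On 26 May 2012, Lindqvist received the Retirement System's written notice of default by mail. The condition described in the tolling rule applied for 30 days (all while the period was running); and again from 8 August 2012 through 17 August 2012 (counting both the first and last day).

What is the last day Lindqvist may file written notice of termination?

4 months after 26 May 2012 is September 26, 2012.
Service was by mail, adding 5 days: September 26, 2012 + 5 days = October 1, 2012.
Tolling adds 30 days: October 1, 2012 + 30 days = October 31, 2012.
From August 8, 2012 through August 17, 2012 inclusive is 10 days; tolling adds 10 days: October 31, 2012 + 10 days = November 10, 2012.
November 10, 2012 is Saturday; November 11, 2012 is Sunday. The next qualifying day is November 12, 2012.

November 12, 2012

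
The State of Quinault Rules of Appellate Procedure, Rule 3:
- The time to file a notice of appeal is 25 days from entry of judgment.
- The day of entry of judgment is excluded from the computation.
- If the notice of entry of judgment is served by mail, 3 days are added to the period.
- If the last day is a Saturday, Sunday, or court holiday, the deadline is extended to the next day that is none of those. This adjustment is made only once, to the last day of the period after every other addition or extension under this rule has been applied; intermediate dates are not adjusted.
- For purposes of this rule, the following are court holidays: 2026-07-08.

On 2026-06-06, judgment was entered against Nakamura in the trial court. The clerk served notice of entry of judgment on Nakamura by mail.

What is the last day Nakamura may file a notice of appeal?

25 days after 2026-06-06 is July 1, 2026.
Service was by mail, adding 3 days: July 1, 2026 + 3 days = July 4, 2026.
July 4, 2026 is Saturday; July 5, 2026 is Sunday. The next qualifying day is July 6, 2026.

July 6, 2026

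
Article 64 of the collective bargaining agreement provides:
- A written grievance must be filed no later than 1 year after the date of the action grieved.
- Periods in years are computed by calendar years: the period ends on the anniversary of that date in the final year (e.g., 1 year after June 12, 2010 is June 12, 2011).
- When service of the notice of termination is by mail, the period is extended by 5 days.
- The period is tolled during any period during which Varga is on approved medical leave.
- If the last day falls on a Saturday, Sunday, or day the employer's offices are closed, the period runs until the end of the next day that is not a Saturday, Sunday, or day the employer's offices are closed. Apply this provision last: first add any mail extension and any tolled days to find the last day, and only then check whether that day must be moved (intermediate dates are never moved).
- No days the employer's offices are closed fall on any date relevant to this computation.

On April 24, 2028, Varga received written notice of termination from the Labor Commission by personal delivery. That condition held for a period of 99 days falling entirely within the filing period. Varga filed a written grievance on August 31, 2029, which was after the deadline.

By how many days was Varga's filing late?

1 year after April 24, 2028 is April 24, 2029.
Service was not by mail, so no mail extension applies.
Tolling adds 99 days: April 24, 2029 + 99 days = August 1, 2029.
August 1, 2029 is a Wednesday and not a day the employer's offices are closed, so no extension applies.
The deadline is August 1, 2029; from August 1, 2029 to August 31, 2029 is 30 days.

30 days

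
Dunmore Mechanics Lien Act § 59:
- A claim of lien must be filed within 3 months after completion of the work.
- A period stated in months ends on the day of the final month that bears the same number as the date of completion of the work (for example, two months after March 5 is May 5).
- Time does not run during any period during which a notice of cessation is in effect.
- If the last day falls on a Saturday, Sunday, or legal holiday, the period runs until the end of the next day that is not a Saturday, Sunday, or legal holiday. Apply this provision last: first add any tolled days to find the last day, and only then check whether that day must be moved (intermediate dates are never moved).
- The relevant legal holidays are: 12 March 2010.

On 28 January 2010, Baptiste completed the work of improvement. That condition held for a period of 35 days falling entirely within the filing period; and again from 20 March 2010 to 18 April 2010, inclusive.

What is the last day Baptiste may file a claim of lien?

July 2, 2010

3 months after 28 January 2010 is April 28, 2010.
Tolling adds 35 days: April 28, 2010 + 35 days = June 2, 2010.
From March 20, 2010 through April 18, 2010 inclusive is 30 days; tolling adds 30 days: June 2, 2010 + 30 days = July 2, 2010.
July 2, 2010 is a Friday and not a legal holiday, so no extension applies.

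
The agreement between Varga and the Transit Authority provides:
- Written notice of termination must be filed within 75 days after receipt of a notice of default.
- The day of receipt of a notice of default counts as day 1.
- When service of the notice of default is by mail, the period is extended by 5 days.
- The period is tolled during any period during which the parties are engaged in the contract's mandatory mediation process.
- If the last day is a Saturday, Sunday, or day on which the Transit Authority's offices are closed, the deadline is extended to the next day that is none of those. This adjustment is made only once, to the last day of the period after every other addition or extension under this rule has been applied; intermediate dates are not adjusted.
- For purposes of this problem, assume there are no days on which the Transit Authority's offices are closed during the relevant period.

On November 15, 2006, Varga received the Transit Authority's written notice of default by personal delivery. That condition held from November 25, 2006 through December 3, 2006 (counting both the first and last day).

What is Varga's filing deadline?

February 6, 2007

Counting November 15, 2006 as day 1, day 75 is January 28, 2007.
Service was not by mail, so no mail extension applies.
From November 25, 2006 through December 3, 2006 inclusive is 9 days; tolling adds 9 days: January 28, 2007 + 9 days = February 6, 2007.
February 6, 2007 is a Tuesday and not a day on which the Transit Authority's offices are closed, so no extension applies.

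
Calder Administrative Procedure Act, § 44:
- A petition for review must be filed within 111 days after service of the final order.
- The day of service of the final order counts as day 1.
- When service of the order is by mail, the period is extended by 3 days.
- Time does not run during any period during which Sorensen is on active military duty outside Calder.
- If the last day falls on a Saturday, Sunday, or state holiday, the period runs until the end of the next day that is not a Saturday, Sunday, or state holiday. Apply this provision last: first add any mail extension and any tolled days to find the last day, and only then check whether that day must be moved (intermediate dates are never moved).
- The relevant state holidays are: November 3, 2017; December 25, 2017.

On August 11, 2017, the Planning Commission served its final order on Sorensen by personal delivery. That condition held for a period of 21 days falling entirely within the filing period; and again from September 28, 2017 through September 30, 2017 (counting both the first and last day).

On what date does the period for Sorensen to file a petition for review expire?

December 26, 2017

Counting August 11, 2017 as day 1, day 111 is November 29, 2017.
Service was not by mail, so no mail extension applies.
Tolling adds 21 days: November 29, 2017 + 21 days = December 20, 2017.
From September 28, 2017 through September 30, 2017 inclusive is 3 days; tolling adds 3 days: December 20, 2017 + 3 days = December 23, 2017.
December 23, 2017 is Saturday; December 24, 2017 is Sunday; December 25, 2017 is a listed holiday. The next qualifying day is December 26, 2017.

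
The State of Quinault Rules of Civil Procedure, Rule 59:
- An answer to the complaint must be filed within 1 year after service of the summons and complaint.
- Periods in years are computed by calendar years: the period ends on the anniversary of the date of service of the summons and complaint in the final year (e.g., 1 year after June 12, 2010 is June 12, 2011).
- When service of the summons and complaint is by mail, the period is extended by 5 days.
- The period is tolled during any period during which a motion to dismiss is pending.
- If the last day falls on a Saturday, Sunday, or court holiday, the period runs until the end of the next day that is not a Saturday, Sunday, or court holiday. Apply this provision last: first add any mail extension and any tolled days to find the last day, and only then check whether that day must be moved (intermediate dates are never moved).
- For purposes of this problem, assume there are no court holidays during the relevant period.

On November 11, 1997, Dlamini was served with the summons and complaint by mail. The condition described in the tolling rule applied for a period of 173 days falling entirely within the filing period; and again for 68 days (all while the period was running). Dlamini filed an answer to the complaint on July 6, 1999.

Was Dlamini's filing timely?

1 year after November 11, 1997 is November 11, 1998.
Service was by mail, adding 5 days: November 11, 1998 + 5 days = November 16, 1998.
Tolling adds 173 days: November 16, 1998 + 173 days = May 8, 1999.
Tolling adds 68 days: May 8, 1999 + 68 days = July 15, 1999.
July 15, 1999 is a Thursday and not a court holiday, so no extension applies.
The deadline is July 15, 1999; the filing on July 6, 1999 is on or before that date.

Yes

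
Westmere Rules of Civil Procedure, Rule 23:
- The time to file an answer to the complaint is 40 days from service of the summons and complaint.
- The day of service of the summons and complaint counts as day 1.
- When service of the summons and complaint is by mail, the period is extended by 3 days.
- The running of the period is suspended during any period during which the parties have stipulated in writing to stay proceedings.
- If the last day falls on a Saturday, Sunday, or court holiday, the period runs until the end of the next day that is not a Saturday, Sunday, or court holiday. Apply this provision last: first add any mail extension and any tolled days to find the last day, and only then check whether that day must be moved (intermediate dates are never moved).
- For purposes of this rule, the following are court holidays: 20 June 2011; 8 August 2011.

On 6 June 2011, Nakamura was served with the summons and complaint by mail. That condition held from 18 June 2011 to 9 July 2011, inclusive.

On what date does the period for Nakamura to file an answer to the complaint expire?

August 9, 2011

Counting 6 June 2011 as day 1, day 40 is July 15, 2011.
Service was by mail, adding 3 days: July 15, 2011 + 3 days = July 18, 2011.
From June 18, 2011 through July 9, 2011 inclusive is 22 days; tolling adds 22 days: July 18, 2011 + 22 days = August 9, 2011.
August 9, 2011 is a Tuesday and not a court holiday, so no extension applies.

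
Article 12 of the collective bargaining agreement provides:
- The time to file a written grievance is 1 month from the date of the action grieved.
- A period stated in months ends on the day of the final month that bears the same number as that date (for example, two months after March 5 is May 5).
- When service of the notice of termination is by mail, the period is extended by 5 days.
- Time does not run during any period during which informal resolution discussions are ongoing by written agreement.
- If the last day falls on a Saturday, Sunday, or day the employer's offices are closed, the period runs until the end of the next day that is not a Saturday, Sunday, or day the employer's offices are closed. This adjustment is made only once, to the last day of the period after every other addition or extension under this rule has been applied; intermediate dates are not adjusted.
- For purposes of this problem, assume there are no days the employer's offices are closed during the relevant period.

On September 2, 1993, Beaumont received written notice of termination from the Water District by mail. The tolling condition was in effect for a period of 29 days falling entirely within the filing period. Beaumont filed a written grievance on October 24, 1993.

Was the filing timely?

1 month after September 2, 1993 is October 2, 1993.
Service was by mail, adding 5 days: October 2, 1993 + 5 days = October 7, 1993.
Tolling adds 29 days: October 7, 1993 + 29 days = November 5, 1993.
November 5, 1993 is a Friday and not a day the employer's offices are closed, so no extension applies.
The deadline is November 5, 1993; the filing on October 24, 1993 is on or before that date.

Yes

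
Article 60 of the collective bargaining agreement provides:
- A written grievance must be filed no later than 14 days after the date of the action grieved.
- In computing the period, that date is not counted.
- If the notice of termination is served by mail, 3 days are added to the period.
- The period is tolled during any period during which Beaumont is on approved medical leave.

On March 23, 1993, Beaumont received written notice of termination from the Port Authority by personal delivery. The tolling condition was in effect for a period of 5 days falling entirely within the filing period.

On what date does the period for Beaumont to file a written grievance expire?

April 11, 1993

14 days after March 23, 1993 is April 6, 1993.
Service was not by mail, so no mail extension applies.
Tolling adds 5 days: April 6, 1993 + 5 days = April 11, 1993.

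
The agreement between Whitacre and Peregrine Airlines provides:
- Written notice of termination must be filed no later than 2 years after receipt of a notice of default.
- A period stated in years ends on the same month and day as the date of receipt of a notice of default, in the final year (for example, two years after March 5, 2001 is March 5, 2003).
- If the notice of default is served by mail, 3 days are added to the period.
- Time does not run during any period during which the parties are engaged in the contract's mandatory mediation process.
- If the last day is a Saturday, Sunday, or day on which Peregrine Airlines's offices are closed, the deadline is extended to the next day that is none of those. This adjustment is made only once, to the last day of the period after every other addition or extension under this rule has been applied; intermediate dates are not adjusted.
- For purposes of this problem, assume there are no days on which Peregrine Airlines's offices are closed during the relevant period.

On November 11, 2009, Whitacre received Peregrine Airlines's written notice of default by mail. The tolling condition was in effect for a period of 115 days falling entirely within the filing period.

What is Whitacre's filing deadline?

2 years after November 11, 2009 is November 11, 2011.
Service was by mail, adding 3 days: November 11, 2011 + 3 days = November 14, 2011.
Tolling adds 115 days: November 14, 2011 + 115 days = March 8, 2012.
March 8, 2012 is a Thursday and not a day on which Peregrine Airlines's offices are closed, so no extension applies.

March 8, 2012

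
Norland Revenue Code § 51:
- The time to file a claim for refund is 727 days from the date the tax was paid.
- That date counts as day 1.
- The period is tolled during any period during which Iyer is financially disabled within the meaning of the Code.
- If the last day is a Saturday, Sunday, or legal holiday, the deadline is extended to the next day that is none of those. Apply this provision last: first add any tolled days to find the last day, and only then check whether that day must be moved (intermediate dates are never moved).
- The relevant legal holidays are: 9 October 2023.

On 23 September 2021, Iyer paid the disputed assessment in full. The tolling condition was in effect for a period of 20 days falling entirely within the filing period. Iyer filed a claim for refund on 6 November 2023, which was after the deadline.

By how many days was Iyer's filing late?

Counting 23 September 2021 as day 1, day 727 is September 19, 2023.
Tolling adds 20 days: September 19, 2023 + 20 days = October 9, 2023.
October 9, 2023 is a listed holiday. The next qualifying day is October 10, 2023.
The deadline is October 10, 2023; from October 10, 2023 to November 6, 2023 is 27 days.

27 days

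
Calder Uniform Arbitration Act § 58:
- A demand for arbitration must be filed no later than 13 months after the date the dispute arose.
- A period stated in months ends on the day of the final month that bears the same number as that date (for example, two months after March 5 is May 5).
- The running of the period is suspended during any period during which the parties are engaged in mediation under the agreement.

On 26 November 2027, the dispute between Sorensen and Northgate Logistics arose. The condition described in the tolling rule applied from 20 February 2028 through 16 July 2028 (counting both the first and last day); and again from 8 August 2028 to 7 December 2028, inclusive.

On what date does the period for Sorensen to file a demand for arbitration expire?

September 22, 2029

13 months after 26 November 2027 is December 26, 2028.
From February 20, 2028 through July 16, 2028 inclusive is 148 days; tolling adds 148 days: December 26, 2028 + 148 days = May 23, 2029.
From August 8, 2028 through December 7, 2028 inclusive is 122 days; tolling adds 122 days: May 23, 2029 + 122 days = September 22, 2029.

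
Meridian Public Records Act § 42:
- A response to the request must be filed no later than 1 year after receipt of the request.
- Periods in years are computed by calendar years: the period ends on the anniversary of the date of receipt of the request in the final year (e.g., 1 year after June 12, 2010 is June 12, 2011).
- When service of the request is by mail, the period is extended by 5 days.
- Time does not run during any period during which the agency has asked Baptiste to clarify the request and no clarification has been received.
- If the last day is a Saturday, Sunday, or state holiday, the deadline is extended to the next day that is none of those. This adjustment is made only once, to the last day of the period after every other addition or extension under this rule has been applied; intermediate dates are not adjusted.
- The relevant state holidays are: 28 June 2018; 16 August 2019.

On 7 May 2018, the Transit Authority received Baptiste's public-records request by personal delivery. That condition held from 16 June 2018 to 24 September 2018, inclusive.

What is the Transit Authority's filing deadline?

August 19, 2019

1 year after 7 May 2018 is May 7, 2019.
Service was not by mail, so no mail extension applies.
From June 16, 2018 through September 24, 2018 inclusive is 101 days; tolling adds 101 days: May 7, 2019 + 101 days = August 16, 2019.
August 16, 2019 is a listed holiday; August 17, 2019 is Saturday; August 18, 2019 is Sunday. The next qualifying day is August 19, 2019.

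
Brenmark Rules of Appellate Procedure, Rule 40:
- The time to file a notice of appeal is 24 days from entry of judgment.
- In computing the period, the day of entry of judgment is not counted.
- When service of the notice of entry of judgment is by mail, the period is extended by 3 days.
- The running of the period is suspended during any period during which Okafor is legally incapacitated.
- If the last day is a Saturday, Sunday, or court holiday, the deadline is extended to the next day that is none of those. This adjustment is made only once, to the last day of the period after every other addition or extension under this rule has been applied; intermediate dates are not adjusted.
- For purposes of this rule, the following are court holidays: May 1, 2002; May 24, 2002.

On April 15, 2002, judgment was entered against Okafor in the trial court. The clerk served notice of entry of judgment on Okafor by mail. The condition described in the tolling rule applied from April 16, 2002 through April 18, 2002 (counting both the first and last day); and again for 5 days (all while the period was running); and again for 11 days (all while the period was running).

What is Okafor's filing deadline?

24 days after April 15, 2002 is May 9, 2002.
Service was by mail, adding 3 days: May 9, 2002 + 3 days = May 12, 2002.
From April 16, 2002 through April 18, 2002 inclusive is 3 days; tolling adds 3 days: May 12, 2002 + 3 days = May 15, 2002.
Tolling adds 5 days: May 15, 2002 + 5 days = May 20, 2002.
Tolling adds 11 days: May 20, 2002 + 11 days = May 31, 2002.
May 31, 2002 is a Friday and not a court holiday, so no extension applies.

May 31, 2002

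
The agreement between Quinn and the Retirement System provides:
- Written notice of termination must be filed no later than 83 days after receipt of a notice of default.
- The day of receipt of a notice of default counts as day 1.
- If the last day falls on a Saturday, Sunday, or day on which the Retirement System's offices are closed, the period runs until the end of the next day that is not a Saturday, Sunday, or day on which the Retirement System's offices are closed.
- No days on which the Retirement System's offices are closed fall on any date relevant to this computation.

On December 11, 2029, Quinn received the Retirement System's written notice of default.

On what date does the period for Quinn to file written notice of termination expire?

March 4, 2030

Counting December 11, 2029 as day 1, day 83 is March 3, 2030.
March 3, 2030 is Sunday. The next qualifying day is March 4, 2030.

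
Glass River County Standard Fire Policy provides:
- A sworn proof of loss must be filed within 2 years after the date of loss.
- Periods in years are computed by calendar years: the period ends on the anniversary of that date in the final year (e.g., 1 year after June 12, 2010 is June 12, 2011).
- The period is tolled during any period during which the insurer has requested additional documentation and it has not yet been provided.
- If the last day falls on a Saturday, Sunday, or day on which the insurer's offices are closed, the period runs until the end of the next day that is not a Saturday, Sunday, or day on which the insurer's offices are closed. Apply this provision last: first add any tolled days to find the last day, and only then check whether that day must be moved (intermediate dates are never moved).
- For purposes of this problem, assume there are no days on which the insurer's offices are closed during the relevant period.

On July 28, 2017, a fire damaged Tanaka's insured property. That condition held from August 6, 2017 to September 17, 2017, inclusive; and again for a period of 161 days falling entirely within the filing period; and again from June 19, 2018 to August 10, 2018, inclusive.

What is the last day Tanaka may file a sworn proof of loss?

2 years after July 28, 2017 is July 28, 2019.
From August 6, 2017 through September 17, 2017 inclusive is 43 days; tolling adds 43 days: July 28, 2019 + 43 days = September 9, 2019.
Tolling adds 161 days: September 9, 2019 + 161 days = February 17, 2020.
From June 19, 2018 through August 10, 2018 inclusive is 53 days; tolling adds 53 days: February 17, 2020 + 53 days = April 10, 2020.
April 10, 2020 is a Friday and not a day on which the insurer's offices are closed, so no extension applies.

April 10, 2020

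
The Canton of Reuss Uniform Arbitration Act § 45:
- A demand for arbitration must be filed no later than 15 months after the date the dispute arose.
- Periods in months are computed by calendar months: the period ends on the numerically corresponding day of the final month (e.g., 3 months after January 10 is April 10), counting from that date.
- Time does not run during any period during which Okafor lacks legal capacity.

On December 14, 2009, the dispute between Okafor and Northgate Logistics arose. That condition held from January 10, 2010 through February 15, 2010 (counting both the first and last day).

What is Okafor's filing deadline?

April 20, 2011

15 months after December 14, 2009 is March 14, 2011.
From January 10, 2010 through February 15, 2010 inclusive is 37 days; tolling adds 37 days: March 14, 2011 + 37 days = April 20, 2011.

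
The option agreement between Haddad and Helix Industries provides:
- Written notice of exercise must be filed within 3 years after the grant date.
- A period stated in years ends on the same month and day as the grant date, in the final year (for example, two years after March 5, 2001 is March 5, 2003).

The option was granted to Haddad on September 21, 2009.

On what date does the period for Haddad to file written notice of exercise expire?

3 years after September 21, 2009 is September 21, 2012.

September 21, 2012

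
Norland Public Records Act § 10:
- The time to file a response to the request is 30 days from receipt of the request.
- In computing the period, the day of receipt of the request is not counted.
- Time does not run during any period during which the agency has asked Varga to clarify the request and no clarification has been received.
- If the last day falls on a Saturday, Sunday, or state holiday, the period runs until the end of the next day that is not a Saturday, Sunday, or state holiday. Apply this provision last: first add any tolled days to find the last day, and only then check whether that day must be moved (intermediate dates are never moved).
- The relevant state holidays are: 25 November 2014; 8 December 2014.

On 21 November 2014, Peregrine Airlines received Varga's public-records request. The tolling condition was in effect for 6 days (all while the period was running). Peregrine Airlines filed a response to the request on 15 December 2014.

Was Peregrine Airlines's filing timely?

30 days after 21 November 2014 is December 21, 2014.
Tolling adds 6 days: December 21, 2014 + 6 days = December 27, 2014.
December 27, 2014 is Saturday; December 28, 2014 is Sunday. The next qualifying day is December 29, 2014.
The deadline is December 29, 2014; the filing on December 15, 2014 is on or before that date.

Yes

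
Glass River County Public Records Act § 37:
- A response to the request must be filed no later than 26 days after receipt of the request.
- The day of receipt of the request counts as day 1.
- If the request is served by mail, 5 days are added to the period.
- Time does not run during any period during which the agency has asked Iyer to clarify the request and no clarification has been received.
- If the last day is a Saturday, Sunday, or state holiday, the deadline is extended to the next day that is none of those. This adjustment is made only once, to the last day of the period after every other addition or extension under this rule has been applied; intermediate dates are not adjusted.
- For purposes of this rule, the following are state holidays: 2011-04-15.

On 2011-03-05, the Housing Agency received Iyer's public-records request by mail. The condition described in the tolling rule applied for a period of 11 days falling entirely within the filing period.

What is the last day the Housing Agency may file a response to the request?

Counting 2011-03-05 as day 1, day 26 is March 30, 2011.
Service was by mail, adding 5 days: March 30, 2011 + 5 days = April 4, 2011.
Tolling adds 11 days: April 4, 2011 + 11 days = April 15, 2011.
April 15, 2011 is a listed holiday; April 16, 2011 is Saturday; April 17, 2011 is Sunday. The next qualifying day is April 18, 2011.

April 18, 2011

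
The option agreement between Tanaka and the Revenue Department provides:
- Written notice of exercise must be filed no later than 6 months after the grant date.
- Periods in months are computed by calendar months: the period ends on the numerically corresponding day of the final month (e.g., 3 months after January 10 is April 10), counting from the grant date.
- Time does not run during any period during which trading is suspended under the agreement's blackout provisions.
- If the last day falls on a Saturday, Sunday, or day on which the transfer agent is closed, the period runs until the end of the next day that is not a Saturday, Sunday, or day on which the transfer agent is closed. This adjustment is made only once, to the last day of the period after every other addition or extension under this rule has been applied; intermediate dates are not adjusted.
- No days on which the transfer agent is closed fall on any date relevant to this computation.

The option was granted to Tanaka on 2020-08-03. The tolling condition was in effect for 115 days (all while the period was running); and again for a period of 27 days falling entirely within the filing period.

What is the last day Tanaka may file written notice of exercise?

June 25, 2021

6 months after 2020-08-03 is February 3, 2021.
Tolling adds 115 days: February 3, 2021 + 115 days = May 29, 2021.
Tolling adds 27 days: May 29, 2021 + 27 days = June 25, 2021.
June 25, 2021 is a Friday and not a day on which the transfer agent is closed, so no extension applies.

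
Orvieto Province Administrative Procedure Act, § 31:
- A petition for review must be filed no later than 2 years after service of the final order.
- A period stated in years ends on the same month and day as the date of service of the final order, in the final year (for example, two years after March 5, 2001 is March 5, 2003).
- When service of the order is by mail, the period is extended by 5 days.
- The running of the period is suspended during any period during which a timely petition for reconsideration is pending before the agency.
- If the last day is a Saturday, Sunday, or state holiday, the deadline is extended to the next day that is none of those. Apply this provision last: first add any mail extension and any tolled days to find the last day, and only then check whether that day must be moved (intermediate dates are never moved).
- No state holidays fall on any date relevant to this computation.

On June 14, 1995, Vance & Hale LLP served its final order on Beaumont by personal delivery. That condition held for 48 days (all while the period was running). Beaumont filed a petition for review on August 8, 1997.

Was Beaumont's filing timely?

2 years after June 14, 1995 is June 14, 1997.
Service was not by mail, so no mail extension applies.
Tolling adds 48 days: June 14, 1997 + 48 days = August 1, 1997.
August 1, 1997 is a Friday and not a state holiday, so no extension applies.
The deadline is August 1, 1997; the filing on August 8, 1997 is after that date.

No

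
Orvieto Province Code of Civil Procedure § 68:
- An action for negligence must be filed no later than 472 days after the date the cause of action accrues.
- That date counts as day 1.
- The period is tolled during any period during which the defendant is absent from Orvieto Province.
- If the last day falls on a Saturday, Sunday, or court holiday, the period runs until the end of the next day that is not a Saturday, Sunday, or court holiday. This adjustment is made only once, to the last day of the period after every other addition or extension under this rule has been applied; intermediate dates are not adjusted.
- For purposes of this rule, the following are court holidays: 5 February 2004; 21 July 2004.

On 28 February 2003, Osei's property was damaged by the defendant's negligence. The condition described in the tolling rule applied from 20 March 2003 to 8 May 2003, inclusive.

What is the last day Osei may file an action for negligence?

August 2, 2004

Counting 28 February 2003 as day 1, day 472 is June 13, 2004.
From March 20, 2003 through May 8, 2003 inclusive is 50 days; tolling adds 50 days: June 13, 2004 + 50 days = August 2, 2004.
August 2, 2004 is a Monday and not a court holiday, so no extension applies.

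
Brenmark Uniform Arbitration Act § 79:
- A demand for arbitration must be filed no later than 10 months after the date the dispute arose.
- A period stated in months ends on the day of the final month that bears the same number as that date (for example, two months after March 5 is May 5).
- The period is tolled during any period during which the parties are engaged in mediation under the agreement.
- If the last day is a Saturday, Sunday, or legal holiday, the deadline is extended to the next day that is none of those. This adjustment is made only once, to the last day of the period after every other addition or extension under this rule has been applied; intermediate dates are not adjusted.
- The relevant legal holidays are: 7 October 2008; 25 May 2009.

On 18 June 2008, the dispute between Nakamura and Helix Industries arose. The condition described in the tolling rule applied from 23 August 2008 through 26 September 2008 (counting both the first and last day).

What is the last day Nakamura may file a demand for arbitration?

10 months after 18 June 2008 is April 18, 2009.
From August 23, 2008 through September 26, 2008 inclusive is 35 days; tolling adds 35 days: April 18, 2009 + 35 days = May 23, 2009.
May 23, 2009 is Saturday; May 24, 2009 is Sunday; May 25, 2009 is a listed holiday. The next qualifying day is May 26, 2009.

May 26, 2009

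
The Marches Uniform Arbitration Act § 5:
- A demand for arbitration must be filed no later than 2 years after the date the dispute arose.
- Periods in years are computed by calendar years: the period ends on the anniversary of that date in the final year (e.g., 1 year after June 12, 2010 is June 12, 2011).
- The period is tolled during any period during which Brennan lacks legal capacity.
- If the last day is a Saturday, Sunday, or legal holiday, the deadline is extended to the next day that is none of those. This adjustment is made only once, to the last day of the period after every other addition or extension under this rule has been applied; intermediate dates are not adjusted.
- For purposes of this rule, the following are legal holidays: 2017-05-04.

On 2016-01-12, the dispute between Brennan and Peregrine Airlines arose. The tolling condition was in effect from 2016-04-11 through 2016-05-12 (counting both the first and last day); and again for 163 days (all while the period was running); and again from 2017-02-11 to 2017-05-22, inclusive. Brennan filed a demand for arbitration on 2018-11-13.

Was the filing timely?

No

2 years after 2016-01-12 is January 12, 2018.
From April 11, 2016 through May 12, 2016 inclusive is 32 days; tolling adds 32 days: January 12, 2018 + 32 days = February 13, 2018.
Tolling adds 163 days: February 13, 2018 + 163 days = July 26, 2018.
From February 11, 2017 through May 22, 2017 inclusive is 101 days; tolling adds 101 days: July 26, 2018 + 101 days = November 4, 2018.
November 4, 2018 is Sunday. The next qualifying day is November 5, 2018.
The deadline is November 5, 2018; the filing on November 13, 2018 is after that date.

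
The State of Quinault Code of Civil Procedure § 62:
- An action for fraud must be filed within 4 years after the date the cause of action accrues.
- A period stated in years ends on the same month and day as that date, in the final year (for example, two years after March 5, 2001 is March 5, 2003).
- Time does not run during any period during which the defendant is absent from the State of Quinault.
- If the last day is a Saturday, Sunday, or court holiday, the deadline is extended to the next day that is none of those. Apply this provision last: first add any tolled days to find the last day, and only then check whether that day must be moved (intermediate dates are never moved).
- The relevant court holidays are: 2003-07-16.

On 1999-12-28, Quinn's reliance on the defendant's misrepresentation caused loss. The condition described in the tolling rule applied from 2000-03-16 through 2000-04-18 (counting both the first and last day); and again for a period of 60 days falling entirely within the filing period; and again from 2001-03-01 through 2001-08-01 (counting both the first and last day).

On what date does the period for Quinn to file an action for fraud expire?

September 1, 2004

4 years after 1999-12-28 is December 28, 2003.
From March 16, 2000 through April 18, 2000 inclusive is 34 days; tolling adds 34 days: December 28, 2003 + 34 days = January 31, 2004.
Tolling adds 60 days: January 31, 2004 + 60 days = March 31, 2004.
From March 1, 2001 through August 1, 2001 inclusive is 154 days; tolling adds 154 days: March 31, 2004 + 154 days = September 1, 2004.
September 1, 2004 is a Wednesday and not a court holiday, so no extension applies.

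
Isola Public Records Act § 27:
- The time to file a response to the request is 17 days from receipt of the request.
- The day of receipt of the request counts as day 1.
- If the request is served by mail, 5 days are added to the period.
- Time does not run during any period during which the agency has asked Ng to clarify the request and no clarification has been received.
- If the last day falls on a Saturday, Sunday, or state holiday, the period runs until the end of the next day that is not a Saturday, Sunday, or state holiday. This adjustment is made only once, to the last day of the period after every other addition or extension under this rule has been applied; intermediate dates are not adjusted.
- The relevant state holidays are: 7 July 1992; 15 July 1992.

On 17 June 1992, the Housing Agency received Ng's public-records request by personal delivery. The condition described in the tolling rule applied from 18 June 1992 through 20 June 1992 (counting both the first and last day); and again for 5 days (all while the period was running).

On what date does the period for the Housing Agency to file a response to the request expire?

Counting 17 June 1992 as day 1, day 17 is July 3, 1992.
Service was not by mail, so no mail extension applies.
From June 18, 1992 through June 20, 1992 inclusive is 3 days; tolling adds 3 days: July 3, 1992 + 3 days = July 6, 1992.
Tolling adds 5 days: July 6, 1992 + 5 days = July 11, 1992.
July 11, 1992 is Saturday; July 12, 1992 is Sunday. The next qualifying day is July 13, 1992.

July 13, 1992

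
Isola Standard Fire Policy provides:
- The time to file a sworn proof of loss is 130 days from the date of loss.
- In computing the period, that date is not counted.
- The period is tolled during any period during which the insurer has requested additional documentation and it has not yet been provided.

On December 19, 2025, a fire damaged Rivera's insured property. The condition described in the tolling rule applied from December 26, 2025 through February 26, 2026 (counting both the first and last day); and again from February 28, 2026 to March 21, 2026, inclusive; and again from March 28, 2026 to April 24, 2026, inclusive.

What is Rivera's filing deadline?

130 days after December 19, 2025 is April 28, 2026.
From December 26, 2025 through February 26, 2026 inclusive is 63 days; tolling adds 63 days: April 28, 2026 + 63 days = June 30, 2026.
From February 28, 2026 through March 21, 2026 inclusive is 22 days; tolling adds 22 days: June 30, 2026 + 22 days = July 22, 2026.
From March 28, 2026 through April 24, 2026 inclusive is 28 days; tolling adds 28 days: July 22, 2026 + 28 days = August 19, 2026.

August 19, 2026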